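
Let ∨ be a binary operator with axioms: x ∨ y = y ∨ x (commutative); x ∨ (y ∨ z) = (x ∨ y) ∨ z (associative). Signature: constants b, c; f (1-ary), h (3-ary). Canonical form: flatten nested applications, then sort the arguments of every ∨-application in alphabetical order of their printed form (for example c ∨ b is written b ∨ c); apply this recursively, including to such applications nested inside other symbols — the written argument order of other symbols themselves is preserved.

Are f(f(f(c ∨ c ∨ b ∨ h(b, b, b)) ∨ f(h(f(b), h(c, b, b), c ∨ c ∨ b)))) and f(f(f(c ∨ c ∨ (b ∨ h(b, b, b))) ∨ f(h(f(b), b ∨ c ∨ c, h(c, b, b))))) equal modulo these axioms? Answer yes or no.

Left:  f(f(f(c ∨ c ∨ b ∨ h(b, b, b)) ∨ f(h(f(b), h(c, b, b), c ∨ c ∨ b))))
  Work inside:  f(c ∨ c ∨ b ∨ h(b, b, b)) ∨ f(h(f(b), h(c, b, b), c ∨ c ∨ b))
  Canonicalize subterm:  f(c ∨ c ∨ b ∨ h(b, b, b))  →  f(b ∨ c ∨ c ∨ h(b, b, b))
  Inside:  f(h(f(b), h(c, b, b), c ∨ c ∨ b))  →  f(h(f(b), h(c, b, b), b ∨ c ∨ c))
  Sort arguments:  f(b ∨ c ∨ c ∨ h(b, b, b)) ∨ f(h(f(b), h(c, b, b), b ∨ c ∨ c))
  Reassemble:  f(f(f(b ∨ c ∨ c ∨ h(b, b, b)) ∨ f(h(f(b), h(c, b, b), b ∨ c ∨ c))))
Right:  f(f(f(c ∨ c ∨ (b ∨ h(b, b, b))) ∨ f(h(f(b), b ∨ c ∨ c, h(c, b, b)))))
  Work inside:  f(c ∨ c ∨ (b ∨ h(b, b, b))) ∨ f(h(f(b), b ∨ c ∨ c, h(c, b, b)))
  Canonicalize subterm:  f(c ∨ c ∨ (b ∨ h(b, b, b)))  →  f(b ∨ c ∨ c ∨ h(b, b, b))
  Sort arguments:  f(b ∨ c ∨ c ∨ h(b, b, b)) ∨ f(h(f(b), b ∨ c ∨ c, h(c, b, b)))
  Put back:  f(f(f(b ∨ c ∨ c ∨ h(b, b, b)) ∨ f(h(f(b), b ∨ c ∨ c, h(c, b, b)))))

Answer: no — f(f(f(b ∨ c ∨ c ∨ h(b, b, b)) ∨ f(h(f(b), h(c, b, b), b ∨ c ∨ c)))) vs f(f(f(b ∨ c ∨ c ∨ h(b, b, b)) ∨ f(h(f(b), b ∨ c ∨ c, h(c, b, b)))))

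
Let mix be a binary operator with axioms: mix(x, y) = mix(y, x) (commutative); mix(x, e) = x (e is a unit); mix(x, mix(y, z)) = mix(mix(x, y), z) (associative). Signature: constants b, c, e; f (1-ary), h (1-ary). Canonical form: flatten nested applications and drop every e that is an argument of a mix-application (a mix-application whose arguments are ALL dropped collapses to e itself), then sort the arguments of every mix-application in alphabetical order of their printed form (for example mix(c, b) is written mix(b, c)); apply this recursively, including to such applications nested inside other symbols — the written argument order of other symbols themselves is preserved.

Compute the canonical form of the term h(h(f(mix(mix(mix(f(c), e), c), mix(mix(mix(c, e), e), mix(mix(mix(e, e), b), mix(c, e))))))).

Answer: h(h(f(mix(b, c, c, c, f(c)))))

Derivation:
Descend into:  mix(mix(mix(f(c), e), c), mix(mix(mix(c, e), e), mix(mix(mix(e, e), b), mix(c, e))))
Merge nested applications:  mix(f(c), e, c, c, e, e, e, e, b, c, e)
Drop the unit:  drop e (×6)
Sort:  mix(b, c, c, c, f(c))
Reassemble:  h(h(f(mix(b, c, c, c, f(c)))))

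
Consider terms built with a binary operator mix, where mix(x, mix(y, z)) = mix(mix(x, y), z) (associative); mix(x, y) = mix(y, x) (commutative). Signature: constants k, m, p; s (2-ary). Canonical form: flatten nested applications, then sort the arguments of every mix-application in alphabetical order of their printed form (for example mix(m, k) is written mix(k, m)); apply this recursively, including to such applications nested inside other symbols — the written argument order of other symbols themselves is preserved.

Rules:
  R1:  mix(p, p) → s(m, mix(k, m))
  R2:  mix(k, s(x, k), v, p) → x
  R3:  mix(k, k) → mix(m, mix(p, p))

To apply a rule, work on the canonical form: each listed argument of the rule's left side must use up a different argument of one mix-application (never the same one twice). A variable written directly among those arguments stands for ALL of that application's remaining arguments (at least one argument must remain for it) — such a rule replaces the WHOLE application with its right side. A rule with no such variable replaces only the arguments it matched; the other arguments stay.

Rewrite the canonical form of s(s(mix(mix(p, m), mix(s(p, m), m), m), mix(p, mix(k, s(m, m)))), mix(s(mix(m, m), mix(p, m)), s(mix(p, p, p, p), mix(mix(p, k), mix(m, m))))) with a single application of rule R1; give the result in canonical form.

Answer: s(s(mix(m, m, m, p, s(p, m)), mix(k, p, s(m, m))), mix(s(mix(m, m), mix(m, p)), s(mix(p, p, s(m, mix(k, m))), mix(k, m, m, p))))

Derivation:
Canonical form:  s(s(mix(m, m, m, p, s(p, m)), mix(k, p, s(m, m))), mix(s(mix(m, m), mix(m, p)), s(mix(p, p, p, p), mix(k, m, m, p))))
Match R1:  consume p, p
Result:  s(s(mix(m, m, m, p, s(p, m)), mix(k, p, s(m, m))), mix(s(mix(m, m), mix(m, p)), s(mix(p, p, s(m, mix(k, m))), mix(k, m, m, p))))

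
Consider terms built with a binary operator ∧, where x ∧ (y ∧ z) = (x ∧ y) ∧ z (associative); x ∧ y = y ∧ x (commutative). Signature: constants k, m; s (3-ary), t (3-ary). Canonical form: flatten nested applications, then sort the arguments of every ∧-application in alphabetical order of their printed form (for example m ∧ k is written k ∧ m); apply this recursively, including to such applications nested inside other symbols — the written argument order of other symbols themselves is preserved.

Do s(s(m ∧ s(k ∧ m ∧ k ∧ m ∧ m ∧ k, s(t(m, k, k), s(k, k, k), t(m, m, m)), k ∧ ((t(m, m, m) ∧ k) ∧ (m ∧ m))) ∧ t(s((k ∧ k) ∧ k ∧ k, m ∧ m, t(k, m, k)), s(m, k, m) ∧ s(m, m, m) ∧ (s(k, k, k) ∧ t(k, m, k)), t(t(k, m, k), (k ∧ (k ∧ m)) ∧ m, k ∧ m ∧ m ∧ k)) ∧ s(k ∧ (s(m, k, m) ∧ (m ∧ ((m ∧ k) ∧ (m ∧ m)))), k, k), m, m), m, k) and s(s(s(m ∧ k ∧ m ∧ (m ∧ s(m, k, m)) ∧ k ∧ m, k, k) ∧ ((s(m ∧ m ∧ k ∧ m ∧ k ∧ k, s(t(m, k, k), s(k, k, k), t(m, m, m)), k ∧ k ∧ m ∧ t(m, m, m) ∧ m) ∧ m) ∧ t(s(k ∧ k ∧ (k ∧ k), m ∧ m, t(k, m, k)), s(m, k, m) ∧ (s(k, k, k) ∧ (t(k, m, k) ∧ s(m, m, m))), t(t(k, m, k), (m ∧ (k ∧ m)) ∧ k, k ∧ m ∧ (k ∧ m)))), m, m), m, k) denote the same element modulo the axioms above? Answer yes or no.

Left:  s(s(m ∧ s(k ∧ m ∧ k ∧ m ∧ m ∧ k, s(t(m, k, k), s(k, k, k), t(m, m, m)), k ∧ ((t(m, m, m) ∧ k) ∧ (m ∧ m))) ∧ t(s((k ∧ k) ∧ k ∧ k, m ∧ m, t(k, m, k)), s(m, k, m) ∧ s(m, m, m) ∧ (s(k, k, k) ∧ t(k, m, k)), t(t(k, m, k), (k ∧ (k ∧ m)) ∧ m, k ∧ m ∧ m ∧ k)) ∧ s(k ∧ (s(m, k, m) ∧ (m ∧ ((m ∧ k) ∧ (m ∧ m)))), k, k), m, m), m, k)
  Descend into:  m ∧ s(k ∧ m ∧ k ∧ m ∧ m ∧ k, s(t(m, k, k), s(k, k, k), t(m, m, m)), k ∧ ((t(m, m, m) ∧ k) ∧ (m ∧ m))) ∧ t(s((k ∧ k) ∧ k ∧ k, m ∧ m, t(k, m, k)), s(m, k, m) ∧ s(m, m, m) ∧ (s(k, k, k) ∧ t(k, m, k)), t(t(k, m, k), (k ∧ (k ∧ m)) ∧ m, k ∧ m ∧ m ∧ k)) ∧ s(k ∧ (s(m, k, m) ∧ (m ∧ ((m ∧ k) ∧ (m ∧ m)))), k, k)
  Inside:  s(k ∧ m ∧ k ∧ m ∧ m ∧ k, s(t(m, k, k), s(k, k, k), t(m, m, m)), k ∧ ((t(m, m, m) ∧ k) ∧ (m ∧ m)))  →  s(k ∧ k ∧ k ∧ m ∧ m ∧ m, s(t(m, k, k), s(k, k, k), t(m, m, m)), k ∧ k ∧ m ∧ m ∧ t(m, m, m))
  Inside:  t(s((k ∧ k) ∧ k ∧ k, m ∧ m, t(k, m, k)), s(m, k, m) ∧ s(m, m, m) ∧ (s(k, k, k) ∧ t(k, m, k)), t(t(k, m, k), (k ∧ (k ∧ m)) ∧ m, k ∧ m ∧ m ∧ k))  →  t(s(k ∧ k ∧ k ∧ k, m ∧ m, t(k, m, k)), s(k, k, k) ∧ s(m, k, m) ∧ s(m, m, m) ∧ t(k, m, k), t(t(k, m, k), k ∧ k ∧ m ∧ m, k ∧ k ∧ m ∧ m))
  Simplify inside:  s(k ∧ (s(m, k, m) ∧ (m ∧ ((m ∧ k) ∧ (m ∧ m)))), k, k)  →  s(k ∧ k ∧ m ∧ m ∧ m ∧ m ∧ s(m, k, m), k, k)
  Sort:  m ∧ s(k ∧ k ∧ k ∧ m ∧ m ∧ m, s(t(m, k, k), s(k, k, k), t(m, m, m)), k ∧ k ∧ m ∧ m ∧ t(m, m, m)) ∧ s(k ∧ k ∧ m ∧ m ∧ m ∧ m ∧ s(m, k, m), k, k) ∧ t(s(k ∧ k ∧ k ∧ k, m ∧ m, t(k, m, k)), s(k, k, k) ∧ s(m, k, m) ∧ s(m, m, m) ∧ t(k, m, k), t(t(k, m, k), k ∧ k ∧ m ∧ m, k ∧ k ∧ m ∧ m))
  Rebuild:  s(s(m ∧ s(k ∧ k ∧ k ∧ m ∧ m ∧ m, s(t(m, k, k), s(k, k, k), t(m, m, m)), k ∧ k ∧ m ∧ m ∧ t(m, m, m)) ∧ s(k ∧ k ∧ m ∧ m ∧ m ∧ m ∧ s(m, k, m), k, k) ∧ t(s(k ∧ k ∧ k ∧ k, m ∧ m, t(k, m, k)), s(k, k, k) ∧ s(m, k, m) ∧ s(m, m, m) ∧ t(k, m, k), t(t(k, m, k), k ∧ k ∧ m ∧ m, k ∧ k ∧ m ∧ m)), m, m), m, k)
Right:  s(s(s(m ∧ k ∧ m ∧ (m ∧ s(m, k, m)) ∧ k ∧ m, k, k) ∧ ((s(m ∧ m ∧ k ∧ m ∧ k ∧ k, s(t(m, k, k), s(k, k, k), t(m, m, m)), k ∧ k ∧ m ∧ t(m, m, m) ∧ m) ∧ m) ∧ t(s(k ∧ k ∧ (k ∧ k), m ∧ m, t(k, m, k)), s(m, k, m) ∧ (s(k, k, k) ∧ (t(k, m, k) ∧ s(m, m, m))), t(t(k, m, k), (m ∧ (k ∧ m)) ∧ k, k ∧ m ∧ (k ∧ m)))), m, m), m, k)
  Descend into:  s(m ∧ k ∧ m ∧ (m ∧ s(m, k, m)) ∧ k ∧ m, k, k) ∧ ((s(m ∧ m ∧ k ∧ m ∧ k ∧ k, s(t(m, k, k), s(k, k, k), t(m, m, m)), k ∧ k ∧ m ∧ t(m, m, m) ∧ m) ∧ m) ∧ t(s(k ∧ k ∧ (k ∧ k), m ∧ m, t(k, m, k)), s(m, k, m) ∧ (s(k, k, k) ∧ (t(k, m, k) ∧ s(m, m, m))), t(t(k, m, k), (m ∧ (k ∧ m)) ∧ k, k ∧ m ∧ (k ∧ m))))
  Merge nested applications:  s(m ∧ k ∧ m ∧ (m ∧ s(m, k, m)) ∧ k ∧ m, k, k) ∧ s(m ∧ m ∧ k ∧ m ∧ k ∧ k, s(t(m, k, k), s(k, k, k), t(m, m, m)), k ∧ k ∧ m ∧ t(m, m, m) ∧ m) ∧ m ∧ t(s(k ∧ k ∧ (k ∧ k), m ∧ m, t(k, m, k)), s(m, k, m) ∧ (s(k, k, k) ∧ (t(k, m, k) ∧ s(m, m, m))), t(t(k, m, k), (m ∧ (k ∧ m)) ∧ k, k ∧ m ∧ (k ∧ m)))
  Inside:  s(m ∧ k ∧ m ∧ (m ∧ s(m, k, m)) ∧ k ∧ m, k, k)  →  s(k ∧ k ∧ m ∧ m ∧ m ∧ m ∧ s(m, k, m), k, k)
  Simplify inside:  s(m ∧ m ∧ k ∧ m ∧ k ∧ k, s(t(m, k, k), s(k, k, k), t(m, m, m)), k ∧ k ∧ m ∧ t(m, m, m) ∧ m)  →  s(k ∧ k ∧ k ∧ m ∧ m ∧ m, s(t(m, k, k), s(k, k, k), t(m, m, m)), k ∧ k ∧ m ∧ m ∧ t(m, m, m))
  Inside:  t(s(k ∧ k ∧ (k ∧ k), m ∧ m, t(k, m, k)), s(m, k, m) ∧ (s(k, k, k) ∧ (t(k, m, k) ∧ s(m, m, m))), t(t(k, m, k), (m ∧ (k ∧ m)) ∧ k, k ∧ m ∧ (k ∧ m)))  →  t(s(k ∧ k ∧ k ∧ k, m ∧ m, t(k, m, k)), s(k, k, k) ∧ s(m, k, m) ∧ s(m, m, m) ∧ t(k, m, k), t(t(k, m, k), k ∧ k ∧ m ∧ m, k ∧ k ∧ m ∧ m))
  Order the arguments:  m ∧ s(k ∧ k ∧ k ∧ m ∧ m ∧ m, s(t(m, k, k), s(k, k, k), t(m, m, m)), k ∧ k ∧ m ∧ m ∧ t(m, m, m)) ∧ s(k ∧ k ∧ m ∧ m ∧ m ∧ m ∧ s(m, k, m), k, k) ∧ t(s(k ∧ k ∧ k ∧ k, m ∧ m, t(k, m, k)), s(k, k, k) ∧ s(m, k, m) ∧ s(m, m, m) ∧ t(k, m, k), t(t(k, m, k), k ∧ k ∧ m ∧ m, k ∧ k ∧ m ∧ m))
  Reassemble:  s(s(m ∧ s(k ∧ k ∧ k ∧ m ∧ m ∧ m, s(t(m, k, k), s(k, k, k), t(m, m, m)), k ∧ k ∧ m ∧ m ∧ t(m, m, m)) ∧ s(k ∧ k ∧ m ∧ m ∧ m ∧ m ∧ s(m, k, m), k, k) ∧ t(s(k ∧ k ∧ k ∧ k, m ∧ m, t(k, m, k)), s(k, k, k) ∧ s(m, k, m) ∧ s(m, m, m) ∧ t(k, m, k), t(t(k, m, k), k ∧ k ∧ m ∧ m, k ∧ k ∧ m ∧ m)), m, m), m, k)

Answer: yes — both canonical forms are s(s(m ∧ s(k ∧ k ∧ k ∧ m ∧ m ∧ m, s(t(m, k, k), s(k, k, k), t(m, m, m)), k ∧ k ∧ m ∧ m ∧ t(m, m, m)) ∧ s(k ∧ k ∧ m ∧ m ∧ m ∧ m ∧ s(m, k, m), k, k) ∧ t(s(k ∧ k ∧ k ∧ k, m ∧ m, t(k, m, k)), s(k, k, k) ∧ s(m, k, m) ∧ s(m, m, m) ∧ t(k, m, k), t(t(k, m, k), k ∧ k ∧ m ∧ m, k ∧ k ∧ m ∧ m)), m, m), m, k)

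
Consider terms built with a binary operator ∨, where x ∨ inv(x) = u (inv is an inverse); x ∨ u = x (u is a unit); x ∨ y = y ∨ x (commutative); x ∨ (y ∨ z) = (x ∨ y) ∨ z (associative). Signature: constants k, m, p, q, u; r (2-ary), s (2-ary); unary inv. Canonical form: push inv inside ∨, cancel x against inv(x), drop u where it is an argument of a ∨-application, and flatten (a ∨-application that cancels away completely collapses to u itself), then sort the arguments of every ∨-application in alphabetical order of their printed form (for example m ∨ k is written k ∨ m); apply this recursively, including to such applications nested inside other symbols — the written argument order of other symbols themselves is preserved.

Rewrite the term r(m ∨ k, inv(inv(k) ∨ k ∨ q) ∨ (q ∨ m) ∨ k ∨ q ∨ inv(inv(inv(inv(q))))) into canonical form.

Work inside:  inv(inv(k) ∨ k ∨ q) ∨ (q ∨ m) ∨ k ∨ q ∨ inv(inv(inv(inv(q))))
Push inv inside:  distribute inv over ∨ and collapse double inv
Combine occurrences:  k ∨ q ∨ q ∨ m
Sort arguments:  k ∨ m ∨ q ∨ q
Reassemble:  r(k ∨ m, k ∨ m ∨ q ∨ q)

Answer: r(k ∨ m, k ∨ m ∨ q ∨ q)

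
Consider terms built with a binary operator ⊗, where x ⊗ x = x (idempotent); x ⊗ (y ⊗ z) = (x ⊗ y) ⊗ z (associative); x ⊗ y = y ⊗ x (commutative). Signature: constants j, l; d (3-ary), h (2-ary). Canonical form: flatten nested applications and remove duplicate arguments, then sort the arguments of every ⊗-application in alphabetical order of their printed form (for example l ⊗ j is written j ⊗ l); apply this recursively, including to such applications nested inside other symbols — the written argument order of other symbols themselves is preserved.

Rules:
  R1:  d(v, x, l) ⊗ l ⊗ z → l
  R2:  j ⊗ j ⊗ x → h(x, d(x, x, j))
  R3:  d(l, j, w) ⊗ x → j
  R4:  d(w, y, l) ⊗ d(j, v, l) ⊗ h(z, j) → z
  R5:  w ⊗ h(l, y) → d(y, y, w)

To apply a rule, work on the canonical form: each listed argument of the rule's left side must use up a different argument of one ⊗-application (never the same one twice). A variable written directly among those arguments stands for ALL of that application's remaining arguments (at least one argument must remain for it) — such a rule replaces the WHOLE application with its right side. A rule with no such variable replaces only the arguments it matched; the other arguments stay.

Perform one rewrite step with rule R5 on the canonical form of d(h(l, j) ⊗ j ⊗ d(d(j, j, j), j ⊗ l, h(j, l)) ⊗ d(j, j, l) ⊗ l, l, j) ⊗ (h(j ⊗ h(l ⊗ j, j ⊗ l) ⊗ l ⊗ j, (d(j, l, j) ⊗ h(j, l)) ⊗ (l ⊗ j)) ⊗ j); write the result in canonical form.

Answer: d(d(j, j, d(d(j, j, j), j ⊗ l, h(j, l)) ⊗ d(j, j, l) ⊗ j ⊗ l), l, j) ⊗ h(h(j ⊗ l, j ⊗ l) ⊗ j ⊗ l, d(j, l, j) ⊗ h(j, l) ⊗ j ⊗ l) ⊗ j

Derivation:
Canonical form:  d(d(d(j, j, j), j ⊗ l, h(j, l)) ⊗ d(j, j, l) ⊗ h(l, j) ⊗ j ⊗ l, l, j) ⊗ h(h(j ⊗ l, j ⊗ l) ⊗ j ⊗ l, d(j, l, j) ⊗ h(j, l) ⊗ j ⊗ l) ⊗ j
Match R5:  consume h(l, j);  w := d(d(j, j, j), j ⊗ l, h(j, l)) ⊗ d(j, j, l) ⊗ j ⊗ l, y := j
Every leftover argument binds to the variable; the entire application is replaced.
Giving:  d(d(j, j, d(d(j, j, j), j ⊗ l, h(j, l)) ⊗ d(j, j, l) ⊗ j ⊗ l), l, j) ⊗ h(h(j ⊗ l, j ⊗ l) ⊗ j ⊗ l, d(j, l, j) ⊗ h(j, l) ⊗ j ⊗ l) ⊗ j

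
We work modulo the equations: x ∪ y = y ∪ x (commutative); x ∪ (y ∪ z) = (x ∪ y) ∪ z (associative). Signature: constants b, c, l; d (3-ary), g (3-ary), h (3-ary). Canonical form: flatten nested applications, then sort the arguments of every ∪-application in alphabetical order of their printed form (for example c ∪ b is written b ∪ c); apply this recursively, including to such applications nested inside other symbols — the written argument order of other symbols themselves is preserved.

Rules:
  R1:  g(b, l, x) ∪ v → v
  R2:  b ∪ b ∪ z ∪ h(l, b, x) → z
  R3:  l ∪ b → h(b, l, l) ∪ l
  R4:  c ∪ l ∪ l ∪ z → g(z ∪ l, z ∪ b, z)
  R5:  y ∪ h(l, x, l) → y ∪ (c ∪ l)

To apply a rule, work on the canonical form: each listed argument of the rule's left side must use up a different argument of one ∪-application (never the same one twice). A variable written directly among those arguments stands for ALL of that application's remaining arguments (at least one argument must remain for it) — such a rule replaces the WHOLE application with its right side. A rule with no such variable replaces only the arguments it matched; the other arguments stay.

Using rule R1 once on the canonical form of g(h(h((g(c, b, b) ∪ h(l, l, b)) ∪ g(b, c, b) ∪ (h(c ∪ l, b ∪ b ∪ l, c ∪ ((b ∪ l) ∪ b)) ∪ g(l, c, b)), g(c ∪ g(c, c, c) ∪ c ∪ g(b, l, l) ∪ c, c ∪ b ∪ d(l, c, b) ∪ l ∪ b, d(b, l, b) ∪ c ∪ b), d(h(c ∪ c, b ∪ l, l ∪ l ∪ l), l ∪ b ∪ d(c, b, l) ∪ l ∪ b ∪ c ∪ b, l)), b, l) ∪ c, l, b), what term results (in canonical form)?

Canonical form:  g(c ∪ h(h(g(b, c, b) ∪ g(c, b, b) ∪ g(l, c, b) ∪ h(c ∪ l, b ∪ b ∪ l, b ∪ b ∪ c ∪ l) ∪ h(l, l, b), g(c ∪ c ∪ c ∪ g(b, l, l) ∪ g(c, c, c), b ∪ b ∪ c ∪ d(l, c, b) ∪ l, b ∪ c ∪ d(b, l, b)), d(h(c ∪ c, b ∪ l, l ∪ l ∪ l), b ∪ b ∪ b ∪ c ∪ d(c, b, l) ∪ l ∪ l, l)), b, l), l, b)
Match R1:  consume g(b, l, l);  v := c ∪ c ∪ c ∪ g(c, c, c), x := l
Every leftover argument binds to the variable; the entire application is replaced.
New term:  g(c ∪ h(h(g(b, c, b) ∪ g(c, b, b) ∪ g(l, c, b) ∪ h(c ∪ l, b ∪ b ∪ l, b ∪ b ∪ c ∪ l) ∪ h(l, l, b), g(c ∪ c ∪ c ∪ g(c, c, c), b ∪ b ∪ c ∪ d(l, c, b) ∪ l, b ∪ c ∪ d(b, l, b)), d(h(c ∪ c, b ∪ l, l ∪ l ∪ l), b ∪ b ∪ b ∪ c ∪ d(c, b, l) ∪ l ∪ l, l)), b, l), l, b)

Answer: g(c ∪ h(h(g(b, c, b) ∪ g(c, b, b) ∪ g(l, c, b) ∪ h(c ∪ l, b ∪ b ∪ l, b ∪ b ∪ c ∪ l) ∪ h(l, l, b), g(c ∪ c ∪ c ∪ g(c, c, c), b ∪ b ∪ c ∪ d(l, c, b) ∪ l, b ∪ c ∪ d(b, l, b)), d(h(c ∪ c, b ∪ l, l ∪ l ∪ l), b ∪ b ∪ b ∪ c ∪ d(c, b, l) ∪ l ∪ l, l)), b, l), l, b)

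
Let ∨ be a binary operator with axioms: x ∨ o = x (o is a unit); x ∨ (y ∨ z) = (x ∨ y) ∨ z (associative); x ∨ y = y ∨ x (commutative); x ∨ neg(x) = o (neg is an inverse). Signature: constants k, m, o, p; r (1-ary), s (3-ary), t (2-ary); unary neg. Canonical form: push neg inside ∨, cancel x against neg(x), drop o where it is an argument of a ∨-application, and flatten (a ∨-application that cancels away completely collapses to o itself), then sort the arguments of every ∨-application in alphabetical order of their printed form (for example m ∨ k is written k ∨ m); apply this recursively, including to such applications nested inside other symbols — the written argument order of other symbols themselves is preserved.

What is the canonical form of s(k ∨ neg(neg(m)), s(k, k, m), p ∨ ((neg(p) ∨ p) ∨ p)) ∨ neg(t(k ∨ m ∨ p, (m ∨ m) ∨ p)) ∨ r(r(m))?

Answer: neg(t(k ∨ m ∨ p, m ∨ m ∨ p)) ∨ r(r(m)) ∨ s(k ∨ m, s(k, k, m), p ∨ p)

Derivation:
Push neg inside:  distribute neg over ∨ and collapse double neg
Collect:  s(k ∨ m, s(k, k, m), p ∨ p) ∨ neg(t(k ∨ m ∨ p, m ∨ m ∨ p)) ∨ r(r(m))
Sort:  neg(t(k ∨ m ∨ p, m ∨ m ∨ p)) ∨ r(r(m)) ∨ s(k ∨ m, s(k, k, m), p ∨ p)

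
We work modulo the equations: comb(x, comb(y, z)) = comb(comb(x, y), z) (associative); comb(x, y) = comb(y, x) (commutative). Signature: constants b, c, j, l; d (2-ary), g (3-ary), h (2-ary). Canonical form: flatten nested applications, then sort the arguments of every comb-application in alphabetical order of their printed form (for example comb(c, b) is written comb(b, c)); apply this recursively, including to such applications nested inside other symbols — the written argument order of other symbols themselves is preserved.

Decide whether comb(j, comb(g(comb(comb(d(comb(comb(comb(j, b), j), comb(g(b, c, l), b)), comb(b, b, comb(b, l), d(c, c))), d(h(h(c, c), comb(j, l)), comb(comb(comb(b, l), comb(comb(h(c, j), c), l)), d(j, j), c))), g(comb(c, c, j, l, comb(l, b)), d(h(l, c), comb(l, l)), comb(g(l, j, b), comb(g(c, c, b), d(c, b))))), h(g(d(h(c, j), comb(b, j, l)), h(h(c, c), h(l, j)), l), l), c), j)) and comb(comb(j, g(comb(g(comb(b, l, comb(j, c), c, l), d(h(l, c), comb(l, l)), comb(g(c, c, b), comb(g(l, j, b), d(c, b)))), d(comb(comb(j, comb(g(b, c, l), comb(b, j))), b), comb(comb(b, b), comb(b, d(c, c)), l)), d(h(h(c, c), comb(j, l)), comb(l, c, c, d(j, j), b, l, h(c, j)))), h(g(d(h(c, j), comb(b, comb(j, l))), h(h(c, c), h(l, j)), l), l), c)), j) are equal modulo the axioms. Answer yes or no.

Left:  comb(j, comb(g(comb(comb(d(comb(comb(comb(j, b), j), comb(g(b, c, l), b)), comb(b, b, comb(b, l), d(c, c))), d(h(h(c, c), comb(j, l)), comb(comb(comb(b, l), comb(comb(h(c, j), c), l)), d(j, j), c))), g(comb(c, c, j, l, comb(l, b)), d(h(l, c), comb(l, l)), comb(g(l, j, b), comb(g(c, c, b), d(c, b))))), h(g(d(h(c, j), comb(b, j, l)), h(h(c, c), h(l, j)), l), l), c), j))
  Un-nest:  comb(j, g(comb(comb(d(comb(comb(comb(j, b), j), comb(g(b, c, l), b)), comb(b, b, comb(b, l), d(c, c))), d(h(h(c, c), comb(j, l)), comb(comb(comb(b, l), comb(comb(h(c, j), c), l)), d(j, j), c))), g(comb(c, c, j, l, comb(l, b)), d(h(l, c), comb(l, l)), comb(g(l, j, b), comb(g(c, c, b), d(c, b))))), h(g(d(h(c, j), comb(b, j, l)), h(h(c, c), h(l, j)), l), l), c), j)
  Inside:  g(comb(comb(d(comb(comb(comb(j, b), j), comb(g(b, c, l), b)), comb(b, b, comb(b, l), d(c, c))), d(h(h(c, c), comb(j, l)), comb(comb(comb(b, l), comb(comb(h(c, j), c), l)), d(j, j), c))), g(comb(c, c, j, l, comb(l, b)), d(h(l, c), comb(l, l)), comb(g(l, j, b), comb(g(c, c, b), d(c, b))))), h(g(d(h(c, j), comb(b, j, l)), h(h(c, c), h(l, j)), l), l), c)  →  g(comb(d(comb(b, b, g(b, c, l), j, j), comb(b, b, b, d(c, c), l)), d(h(h(c, c), comb(j, l)), comb(b, c, c, d(j, j), h(c, j), l, l)), g(comb(b, c, c, j, l, l), d(h(l, c), comb(l, l)), comb(d(c, b), g(c, c, b), g(l, j, b)))), h(g(d(h(c, j), comb(b, j, l)), h(h(c, c), h(l, j)), l), l), c)
  Sort:  comb(g(comb(d(comb(b, b, g(b, c, l), j, j), comb(b, b, b, d(c, c), l)), d(h(h(c, c), comb(j, l)), comb(b, c, c, d(j, j), h(c, j), l, l)), g(comb(b, c, c, j, l, l), d(h(l, c), comb(l, l)), comb(d(c, b), g(c, c, b), g(l, j, b)))), h(g(d(h(c, j), comb(b, j, l)), h(h(c, c), h(l, j)), l), l), c), j, j)
Right:  comb(comb(j, g(comb(g(comb(b, l, comb(j, c), c, l), d(h(l, c), comb(l, l)), comb(g(c, c, b), comb(g(l, j, b), d(c, b)))), d(comb(comb(j, comb(g(b, c, l), comb(b, j))), b), comb(comb(b, b), comb(b, d(c, c)), l)), d(h(h(c, c), comb(j, l)), comb(l, c, c, d(j, j), b, l, h(c, j)))), h(g(d(h(c, j), comb(b, comb(j, l))), h(h(c, c), h(l, j)), l), l), c)), j)
  Merge nested applications:  comb(j, g(comb(g(comb(b, l, comb(j, c), c, l), d(h(l, c), comb(l, l)), comb(g(c, c, b), comb(g(l, j, b), d(c, b)))), d(comb(comb(j, comb(g(b, c, l), comb(b, j))), b), comb(comb(b, b), comb(b, d(c, c)), l)), d(h(h(c, c), comb(j, l)), comb(l, c, c, d(j, j), b, l, h(c, j)))), h(g(d(h(c, j), comb(b, comb(j, l))), h(h(c, c), h(l, j)), l), l), c), j)
  Canonicalize subterm:  g(comb(g(comb(b, l, comb(j, c), c, l), d(h(l, c), comb(l, l)), comb(g(c, c, b), comb(g(l, j, b), d(c, b)))), d(comb(comb(j, comb(g(b, c, l), comb(b, j))), b), comb(comb(b, b), comb(b, d(c, c)), l)), d(h(h(c, c), comb(j, l)), comb(l, c, c, d(j, j), b, l, h(c, j)))), h(g(d(h(c, j), comb(b, comb(j, l))), h(h(c, c), h(l, j)), l), l), c)  →  g(comb(d(comb(b, b, g(b, c, l), j, j), comb(b, b, b, d(c, c), l)), d(h(h(c, c), comb(j, l)), comb(b, c, c, d(j, j), h(c, j), l, l)), g(comb(b, c, c, j, l, l), d(h(l, c), comb(l, l)), comb(d(c, b), g(c, c, b), g(l, j, b)))), h(g(d(h(c, j), comb(b, j, l)), h(h(c, c), h(l, j)), l), l), c)
  Sort:  comb(g(comb(d(comb(b, b, g(b, c, l), j, j), comb(b, b, b, d(c, c), l)), d(h(h(c, c), comb(j, l)), comb(b, c, c, d(j, j), h(c, j), l, l)), g(comb(b, c, c, j, l, l), d(h(l, c), comb(l, l)), comb(d(c, b), g(c, c, b), g(l, j, b)))), h(g(d(h(c, j), comb(b, j, l)), h(h(c, c), h(l, j)), l), l), c), j, j)

Answer: yes — both canonical forms are comb(g(comb(d(comb(b, b, g(b, c, l), j, j), comb(b, b, b, d(c, c), l)), d(h(h(c, c), comb(j, l)), comb(b, c, c, d(j, j), h(c, j), l, l)), g(comb(b, c, c, j, l, l), d(h(l, c), comb(l, l)), comb(d(c, b), g(c, c, b), g(l, j, b)))), h(g(d(h(c, j), comb(b, j, l)), h(h(c, c), h(l, j)), l), l), c), j, j)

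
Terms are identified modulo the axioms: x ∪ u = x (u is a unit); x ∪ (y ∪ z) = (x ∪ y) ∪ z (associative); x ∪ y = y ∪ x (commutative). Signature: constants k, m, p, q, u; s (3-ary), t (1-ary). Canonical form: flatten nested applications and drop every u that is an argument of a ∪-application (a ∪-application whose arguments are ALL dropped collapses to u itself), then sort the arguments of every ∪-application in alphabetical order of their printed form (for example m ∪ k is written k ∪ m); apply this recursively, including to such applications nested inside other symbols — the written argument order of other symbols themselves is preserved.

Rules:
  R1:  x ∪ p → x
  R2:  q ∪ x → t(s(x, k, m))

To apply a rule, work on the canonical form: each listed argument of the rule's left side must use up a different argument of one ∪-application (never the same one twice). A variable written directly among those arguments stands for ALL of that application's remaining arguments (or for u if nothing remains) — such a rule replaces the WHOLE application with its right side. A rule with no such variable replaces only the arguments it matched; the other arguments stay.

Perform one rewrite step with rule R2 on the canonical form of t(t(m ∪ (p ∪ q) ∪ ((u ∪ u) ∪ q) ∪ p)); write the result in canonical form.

Canonical form:  t(t(m ∪ p ∪ p ∪ q ∪ q))
Match R2:  consume q;  x := m ∪ p ∪ p ∪ q
The variable takes the whole remainder — replace the entire application.
Result:  t(t(t(s(m ∪ p ∪ p ∪ q, k, m))))

Answer: t(t(t(s(m ∪ p ∪ p ∪ q, k, m))))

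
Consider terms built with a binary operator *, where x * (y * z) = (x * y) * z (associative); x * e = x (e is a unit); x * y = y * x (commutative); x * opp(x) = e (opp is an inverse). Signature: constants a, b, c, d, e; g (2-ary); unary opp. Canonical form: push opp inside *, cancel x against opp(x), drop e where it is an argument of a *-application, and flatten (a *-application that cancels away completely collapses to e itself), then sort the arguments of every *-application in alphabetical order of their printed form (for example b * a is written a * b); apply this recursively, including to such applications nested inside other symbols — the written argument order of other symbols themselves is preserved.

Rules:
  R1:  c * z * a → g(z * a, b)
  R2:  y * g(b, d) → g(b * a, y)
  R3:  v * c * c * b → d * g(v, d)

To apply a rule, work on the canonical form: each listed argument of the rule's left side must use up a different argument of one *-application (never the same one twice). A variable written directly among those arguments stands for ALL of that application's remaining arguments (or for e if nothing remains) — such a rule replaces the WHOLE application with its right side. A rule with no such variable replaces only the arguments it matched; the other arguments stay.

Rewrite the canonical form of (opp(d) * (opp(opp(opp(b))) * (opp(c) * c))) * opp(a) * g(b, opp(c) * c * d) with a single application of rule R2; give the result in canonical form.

Canonical form:  g(b, d) * opp(a) * opp(b) * opp(d)
Match R2:  consume g(b, d);  y := opp(a) * opp(b) * opp(d)
The extension variable absorbs all remaining arguments, so the whole application is rewritten.
New term:  g(a * b, opp(a) * opp(b) * opp(d))

Answer: g(a * b, opp(a) * opp(b) * opp(d))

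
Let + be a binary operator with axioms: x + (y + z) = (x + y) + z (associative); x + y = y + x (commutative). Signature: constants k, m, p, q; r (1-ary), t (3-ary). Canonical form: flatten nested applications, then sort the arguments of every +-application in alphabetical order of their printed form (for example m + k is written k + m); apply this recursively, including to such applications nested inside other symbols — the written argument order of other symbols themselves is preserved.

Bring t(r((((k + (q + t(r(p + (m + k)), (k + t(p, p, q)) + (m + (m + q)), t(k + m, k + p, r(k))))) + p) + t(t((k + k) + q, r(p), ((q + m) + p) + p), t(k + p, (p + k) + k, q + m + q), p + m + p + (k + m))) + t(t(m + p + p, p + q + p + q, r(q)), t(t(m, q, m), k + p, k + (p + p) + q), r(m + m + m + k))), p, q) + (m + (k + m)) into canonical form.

Answer: k + m + m + t(r(k + p + q + t(r(k + m + p), k + m + m + q + t(p, p, q), t(k + m, k + p, r(k))) + t(t(k + k + q, r(p), m + p + p + q), t(k + p, k + k + p, m + q + q), k + m + m + p + p) + t(t(m + p + p, p + p + q + q, r(q)), t(t(m, q, m), k + p, k + p + p + q), r(k + m + m + m))), p, q)

Derivation:
Flatten:  t(r((((k + (q + t(r(p + (m + k)), (k + t(p, p, q)) + (m + (m + q)), t(k + m, k + p, r(k))))) + p) + t(t((k + k) + q, r(p), ((q + m) + p) + p), t(k + p, (p + k) + k, q + m + q), p + m + p + (k + m))) + t(t(m + p + p, p + q + p + q, r(q)), t(t(m, q, m), k + p, k + (p + p) + q), r(m + m + m + k))), p, q) + m + k + m
Simplify inside:  t(r((((k + (q + t(r(p + (m + k)), (k + t(p, p, q)) + (m + (m + q)), t(k + m, k + p, r(k))))) + p) + t(t((k + k) + q, r(p), ((q + m) + p) + p), t(k + p, (p + k) + k, q + m + q), p + m + p + (k + m))) + t(t(m + p + p, p + q + p + q, r(q)), t(t(m, q, m), k + p, k + (p + p) + q), r(m + m + m + k))), p, q)  →  t(r(k + p + q + t(r(k + m + p), k + m + m + q + t(p, p, q), t(k + m, k + p, r(k))) + t(t(k + k + q, r(p), m + p + p + q), t(k + p, k + k + p, m + q + q), k + m + m + p + p) + t(t(m + p + p, p + p + q + q, r(q)), t(t(m, q, m), k + p, k + p + p + q), r(k + m + m + m))), p, q)
Order the arguments:  k + m + m + t(r(k + p + q + t(r(k + m + p), k + m + m + q + t(p, p, q), t(k + m, k + p, r(k))) + t(t(k + k + q, r(p), m + p + p + q), t(k + p, k + k + p, m + q + q), k + m + m + p + p) + t(t(m + p + p, p + p + q + q, r(q)), t(t(m, q, m), k + p, k + p + p + q), r(k + m + m + m))), p, q)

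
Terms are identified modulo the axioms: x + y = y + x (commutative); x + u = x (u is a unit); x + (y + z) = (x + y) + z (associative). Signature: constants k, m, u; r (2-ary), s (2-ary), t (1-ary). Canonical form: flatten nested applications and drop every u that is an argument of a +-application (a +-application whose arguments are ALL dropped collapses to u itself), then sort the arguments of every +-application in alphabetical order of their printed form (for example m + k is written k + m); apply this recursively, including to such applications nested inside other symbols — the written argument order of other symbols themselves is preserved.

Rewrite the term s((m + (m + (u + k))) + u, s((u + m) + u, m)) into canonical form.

Focus inside:  (m + (m + (u + k))) + u
Merge nested applications:  m + m + u + k + u
Drop the unit:  drop u (×2)
Order the arguments:  k + m + m
Put back:  s(k + m + m, s(m, m))

Answer: s(k + m + m, s(m, m))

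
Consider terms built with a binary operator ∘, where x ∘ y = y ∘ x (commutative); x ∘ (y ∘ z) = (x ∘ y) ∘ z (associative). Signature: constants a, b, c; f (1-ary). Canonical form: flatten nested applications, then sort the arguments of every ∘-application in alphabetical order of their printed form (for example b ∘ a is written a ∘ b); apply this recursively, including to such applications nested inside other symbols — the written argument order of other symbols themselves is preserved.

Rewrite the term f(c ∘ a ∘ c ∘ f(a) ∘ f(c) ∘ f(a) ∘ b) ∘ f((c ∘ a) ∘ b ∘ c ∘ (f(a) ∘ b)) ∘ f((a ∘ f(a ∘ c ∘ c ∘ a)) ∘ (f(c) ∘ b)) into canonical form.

Answer: f(a ∘ b ∘ b ∘ c ∘ c ∘ f(a)) ∘ f(a ∘ b ∘ c ∘ c ∘ f(a) ∘ f(a) ∘ f(c)) ∘ f(a ∘ b ∘ f(a ∘ a ∘ c ∘ c) ∘ f(c))

Derivation:
Canonicalize subterm:  f(c ∘ a ∘ c ∘ f(a) ∘ f(c) ∘ f(a) ∘ b)  →  f(a ∘ b ∘ c ∘ c ∘ f(a) ∘ f(a) ∘ f(c))
Inside:  f((c ∘ a) ∘ b ∘ c ∘ (f(a) ∘ b))  →  f(a ∘ b ∘ b ∘ c ∘ c ∘ f(a))
Simplify inside:  f((a ∘ f(a ∘ c ∘ c ∘ a)) ∘ (f(c) ∘ b))  →  f(a ∘ b ∘ f(a ∘ a ∘ c ∘ c) ∘ f(c))
Sort arguments:  f(a ∘ b ∘ b ∘ c ∘ c ∘ f(a)) ∘ f(a ∘ b ∘ c ∘ c ∘ f(a) ∘ f(a) ∘ f(c)) ∘ f(a ∘ b ∘ f(a ∘ a ∘ c ∘ c) ∘ f(c))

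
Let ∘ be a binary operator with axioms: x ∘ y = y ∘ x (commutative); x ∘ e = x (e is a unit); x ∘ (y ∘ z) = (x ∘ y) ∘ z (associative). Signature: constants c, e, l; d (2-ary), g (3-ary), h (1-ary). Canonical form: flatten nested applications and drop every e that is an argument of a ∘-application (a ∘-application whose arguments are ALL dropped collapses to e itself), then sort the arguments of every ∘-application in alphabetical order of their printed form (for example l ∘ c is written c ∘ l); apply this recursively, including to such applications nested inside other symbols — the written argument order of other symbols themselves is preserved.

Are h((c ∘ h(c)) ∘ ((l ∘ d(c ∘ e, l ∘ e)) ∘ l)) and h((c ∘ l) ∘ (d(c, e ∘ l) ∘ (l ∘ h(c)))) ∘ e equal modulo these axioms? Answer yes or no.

Answer: yes — both canonical forms are h(c ∘ d(c, l) ∘ h(c) ∘ l ∘ l)

Derivation:
Left:  h((c ∘ h(c)) ∘ ((l ∘ d(c ∘ e, l ∘ e)) ∘ l))
  Focus inside:  (c ∘ h(c)) ∘ ((l ∘ d(c ∘ e, l ∘ e)) ∘ l)
  Merge nested applications:  c ∘ h(c) ∘ l ∘ d(c ∘ e, l ∘ e) ∘ l
  Inside:  d(c ∘ e, l ∘ e)  →  d(c, l)
  Sort arguments:  c ∘ d(c, l) ∘ h(c) ∘ l ∘ l
  Reassemble:  h(c ∘ d(c, l) ∘ h(c) ∘ l ∘ l)
Right:  h((c ∘ l) ∘ (d(c, e ∘ l) ∘ (l ∘ h(c)))) ∘ e
  Canonicalize subterm:  h((c ∘ l) ∘ (d(c, e ∘ l) ∘ (l ∘ h(c))))  →  h(c ∘ d(c, l) ∘ h(c) ∘ l ∘ l)
  Drop the unit:  drop e
  Order the arguments:  h(c ∘ d(c, l) ∘ h(c) ∘ l ∘ l)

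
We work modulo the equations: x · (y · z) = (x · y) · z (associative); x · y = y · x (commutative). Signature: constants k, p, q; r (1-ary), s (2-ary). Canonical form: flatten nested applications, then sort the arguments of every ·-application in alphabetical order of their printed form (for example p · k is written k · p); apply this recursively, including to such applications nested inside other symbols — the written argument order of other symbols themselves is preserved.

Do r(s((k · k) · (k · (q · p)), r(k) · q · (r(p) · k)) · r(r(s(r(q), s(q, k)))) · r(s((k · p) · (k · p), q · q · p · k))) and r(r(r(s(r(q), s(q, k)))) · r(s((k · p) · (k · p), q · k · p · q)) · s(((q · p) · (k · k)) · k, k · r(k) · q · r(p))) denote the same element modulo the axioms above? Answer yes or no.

Left:  r(s((k · k) · (k · (q · p)), r(k) · q · (r(p) · k)) · r(r(s(r(q), s(q, k)))) · r(s((k · p) · (k · p), q · q · p · k)))
  Descend into:  s((k · k) · (k · (q · p)), r(k) · q · (r(p) · k)) · r(r(s(r(q), s(q, k)))) · r(s((k · p) · (k · p), q · q · p · k))
  Inside:  s((k · k) · (k · (q · p)), r(k) · q · (r(p) · k))  →  s(k · k · k · p · q, k · q · r(k) · r(p))
  Canonicalize subterm:  r(s((k · p) · (k · p), q · q · p · k))  →  r(s(k · k · p · p, k · p · q · q))
  Order the arguments:  r(r(s(r(q), s(q, k)))) · r(s(k · k · p · p, k · p · q · q)) · s(k · k · k · p · q, k · q · r(k) · r(p))
  Rebuild:  r(r(r(s(r(q), s(q, k)))) · r(s(k · k · p · p, k · p · q · q)) · s(k · k · k · p · q, k · q · r(k) · r(p)))
Right:  r(r(r(s(r(q), s(q, k)))) · r(s((k · p) · (k · p), q · k · p · q)) · s(((q · p) · (k · k)) · k, k · r(k) · q · r(p)))
  Focus inside:  r(r(s(r(q), s(q, k)))) · r(s((k · p) · (k · p), q · k · p · q)) · s(((q · p) · (k · k)) · k, k · r(k) · q · r(p))
  Inside:  r(s((k · p) · (k · p), q · k · p · q))  →  r(s(k · k · p · p, k · p · q · q))
  Simplify inside:  s(((q · p) · (k · k)) · k, k · r(k) · q · r(p))  →  s(k · k · k · p · q, k · q · r(k) · r(p))
  Sort:  r(r(s(r(q), s(q, k)))) · r(s(k · k · p · p, k · p · q · q)) · s(k · k · k · p · q, k · q · r(k) · r(p))
  Reassemble:  r(r(r(s(r(q), s(q, k)))) · r(s(k · k · p · p, k · p · q · q)) · s(k · k · k · p · q, k · q · r(k) · r(p)))

Answer: yes — both canonical forms are r(r(r(s(r(q), s(q, k)))) · r(s(k · k · p · p, k · p · q · q)) · s(k · k · k · p · q, k · q · r(k) · r(p)))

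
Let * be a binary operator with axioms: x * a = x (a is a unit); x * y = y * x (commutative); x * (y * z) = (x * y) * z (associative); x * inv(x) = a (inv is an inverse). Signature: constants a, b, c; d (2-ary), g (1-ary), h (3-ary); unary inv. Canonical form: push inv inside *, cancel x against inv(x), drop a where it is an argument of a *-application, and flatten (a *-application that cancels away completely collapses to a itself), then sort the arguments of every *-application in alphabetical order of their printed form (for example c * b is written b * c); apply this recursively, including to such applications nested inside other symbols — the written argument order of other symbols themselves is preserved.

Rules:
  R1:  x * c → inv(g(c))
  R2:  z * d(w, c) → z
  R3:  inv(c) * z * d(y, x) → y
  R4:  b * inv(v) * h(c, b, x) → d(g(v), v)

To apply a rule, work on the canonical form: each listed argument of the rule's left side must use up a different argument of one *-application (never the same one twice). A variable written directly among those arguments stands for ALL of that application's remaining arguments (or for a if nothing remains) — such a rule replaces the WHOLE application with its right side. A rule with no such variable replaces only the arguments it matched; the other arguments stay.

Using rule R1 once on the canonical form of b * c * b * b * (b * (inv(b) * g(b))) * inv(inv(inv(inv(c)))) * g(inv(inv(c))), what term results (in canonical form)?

Answer: inv(g(c))

Derivation:
Canonical form:  b * b * b * c * c * g(b) * g(c)
Apply R1:  consuming c;  x := b * b * b * c * g(b) * g(c)
Every leftover argument binds to the variable; the entire application is replaced.
New term:  inv(g(c))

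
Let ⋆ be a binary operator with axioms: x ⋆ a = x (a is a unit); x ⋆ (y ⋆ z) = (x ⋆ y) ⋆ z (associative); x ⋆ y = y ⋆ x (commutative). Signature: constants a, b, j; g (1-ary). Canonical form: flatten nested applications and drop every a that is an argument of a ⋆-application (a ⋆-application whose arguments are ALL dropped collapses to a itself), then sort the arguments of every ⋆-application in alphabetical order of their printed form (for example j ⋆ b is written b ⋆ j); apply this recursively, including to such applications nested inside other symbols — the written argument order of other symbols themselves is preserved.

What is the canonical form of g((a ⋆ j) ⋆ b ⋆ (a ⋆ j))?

Work inside:  (a ⋆ j) ⋆ b ⋆ (a ⋆ j)
Merge nested applications:  a ⋆ j ⋆ b ⋆ a ⋆ j
Drop the unit:  drop a (×2)
Sort arguments:  b ⋆ j ⋆ j
Put back:  g(b ⋆ j ⋆ j)

Answer: g(b ⋆ j ⋆ j)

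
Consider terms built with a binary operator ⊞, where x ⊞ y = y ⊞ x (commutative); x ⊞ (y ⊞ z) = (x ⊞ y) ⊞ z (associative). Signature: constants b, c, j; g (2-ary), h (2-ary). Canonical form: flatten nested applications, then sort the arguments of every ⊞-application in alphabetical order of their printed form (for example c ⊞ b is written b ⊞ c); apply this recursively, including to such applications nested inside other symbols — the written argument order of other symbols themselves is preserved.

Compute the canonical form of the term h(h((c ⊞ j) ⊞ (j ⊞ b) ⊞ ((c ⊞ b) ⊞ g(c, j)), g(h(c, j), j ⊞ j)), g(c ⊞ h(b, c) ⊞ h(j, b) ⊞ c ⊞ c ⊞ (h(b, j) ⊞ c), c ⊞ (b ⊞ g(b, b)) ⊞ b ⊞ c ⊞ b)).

Answer: h(h(b ⊞ b ⊞ c ⊞ c ⊞ g(c, j) ⊞ j ⊞ j, g(h(c, j), j ⊞ j)), g(c ⊞ c ⊞ c ⊞ c ⊞ h(b, c) ⊞ h(b, j) ⊞ h(j, b), b ⊞ b ⊞ b ⊞ c ⊞ c ⊞ g(b, b)))

Derivation:
Focus inside:  c ⊞ h(b, c) ⊞ h(j, b) ⊞ c ⊞ c ⊞ (h(b, j) ⊞ c)
Un-nest:  c ⊞ h(b, c) ⊞ h(j, b) ⊞ c ⊞ c ⊞ h(b, j) ⊞ c
Order the arguments:  c ⊞ c ⊞ c ⊞ c ⊞ h(b, c) ⊞ h(b, j) ⊞ h(j, b)
Rebuild:  h(h(b ⊞ b ⊞ c ⊞ c ⊞ g(c, j) ⊞ j ⊞ j, g(h(c, j), j ⊞ j)), g(c ⊞ c ⊞ c ⊞ c ⊞ h(b, c) ⊞ h(b, j) ⊞ h(j, b), b ⊞ b ⊞ b ⊞ c ⊞ c ⊞ g(b, b)))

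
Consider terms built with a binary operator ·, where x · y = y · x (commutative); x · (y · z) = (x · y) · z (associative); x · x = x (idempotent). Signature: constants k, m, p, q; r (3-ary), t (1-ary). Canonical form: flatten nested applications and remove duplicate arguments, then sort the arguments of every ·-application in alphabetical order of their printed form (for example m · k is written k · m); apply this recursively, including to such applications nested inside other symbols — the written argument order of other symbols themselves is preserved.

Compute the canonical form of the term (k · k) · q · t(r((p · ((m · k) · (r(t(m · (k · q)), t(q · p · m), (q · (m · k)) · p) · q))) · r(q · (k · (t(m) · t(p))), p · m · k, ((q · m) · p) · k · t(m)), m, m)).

Un-nest:  k · k · q · t(r((p · ((m · k) · (r(t(m · (k · q)), t(q · p · m), (q · (m · k)) · p) · q))) · r(q · (k · (t(m) · t(p))), p · m · k, ((q · m) · p) · k · t(m)), m, m))
Inside:  t(r((p · ((m · k) · (r(t(m · (k · q)), t(q · p · m), (q · (m · k)) · p) · q))) · r(q · (k · (t(m) · t(p))), p · m · k, ((q · m) · p) · k · t(m)), m, m))  →  t(r(k · m · p · q · r(k · q · t(m) · t(p), k · m · p, k · m · p · q · t(m)) · r(t(k · m · q), t(m · p · q), k · m · p · q), m, m))
Deduplicate:  drop duplicate k
Sort arguments:  k · q · t(r(k · m · p · q · r(k · q · t(m) · t(p), k · m · p, k · m · p · q · t(m)) · r(t(k · m · q), t(m · p · q), k · m · p · q), m, m))

Answer: k · q · t(r(k · m · p · q · r(k · q · t(m) · t(p), k · m · p, k · m · p · q · t(m)) · r(t(k · m · q), t(m · p · q), k · m · p · q), m, m))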